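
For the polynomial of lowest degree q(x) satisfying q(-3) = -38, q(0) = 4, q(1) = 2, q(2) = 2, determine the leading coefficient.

1

L_0(x) = x(x - 1)(x - 2) / [-60] = -(1/60)x^3 + (1/20)x^2 - (1/30)x
L_1(x) = (x + 3)(x - 1)(x - 2) / [6] = (1/6)x^3 - (7/6)x + 1
L_2(x) = (x + 3)x(x - 2) / [-4] = -(1/4)x^3 - (1/4)x^2 + (3/2)x
L_3(x) = (x + 3)x(x - 1) / [10] = (1/10)x^3 + (1/5)x^2 - (3/10)x
q(x) = (-38)·L_0 + 4·L_1 + 2·L_2 + 2·L_3
Only the coefficient of x^3 is needed; take it from each L_i and combine:
(-38)·(-1/60) + 4·(1/6) + 2·(-1/4) + 2·(1/10) = 1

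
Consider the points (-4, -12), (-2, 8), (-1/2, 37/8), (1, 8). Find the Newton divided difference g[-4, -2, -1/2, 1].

1

g[-4,-2] = (8 - (-12)) / (-2 - (-4)) = 10
g[-2,-1/2] = (37/8 - 8) / (-1/2 - (-2)) = -9/4
g[-1/2,1] = (8 - 37/8) / (1 - (-1/2)) = 9/4
g[-4,-2,-1/2] = (-9/4 - 10) / (-1/2 - (-4)) = -7/2
g[-2,-1/2,1] = (9/4 - (-9/4)) / (1 - (-2)) = 3/2
g[-4,-2,-1/2,1] = (3/2 - (-7/2)) / (1 - (-4)) = 1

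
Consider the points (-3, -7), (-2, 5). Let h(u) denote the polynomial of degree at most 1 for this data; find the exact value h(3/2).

L_0(3/2) = (7/2)/[(-1)] = -7/2
L_1(3/2) = (9/2)/[(1)] = 9/2
Sum: (-7)·(-7/2) + 5·(9/2) = 47

47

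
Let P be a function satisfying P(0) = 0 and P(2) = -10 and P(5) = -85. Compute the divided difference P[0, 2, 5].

P[0,2] = (-10 - 0) / (2 - 0) = -5
P[2,5] = (-85 - (-10)) / (5 - 2) = -25
P[0,2,5] = (-25 - (-5)) / (5 - 0) = -4

-4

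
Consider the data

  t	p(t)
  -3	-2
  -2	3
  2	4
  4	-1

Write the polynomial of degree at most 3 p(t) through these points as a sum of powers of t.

p(t) = (59/840)t^3 - (207/280)t^2 - (13/420)t + 226/35

Build the Lagrange basis polynomials:
L_0(t) = (t + 2)(t - 2)(t - 4) / [-35] = -(1/35)t^3 + (4/35)t^2 + (4/35)t - 16/35
L_1(t) = (t + 3)(t - 2)(t - 4) / [24] = (1/24)t^3 - (1/8)t^2 - (5/12)t + 1
L_2(t) = (t + 3)(t + 2)(t - 4) / [-40] = -(1/40)t^3 - (1/40)t^2 + (7/20)t + 3/5
L_3(t) = (t + 3)(t + 2)(t - 2) / [84] = (1/84)t^3 + (1/28)t^2 - (1/21)t - 1/7
p(t) = (-2)·L_0 + 3·L_1 + 4·L_2 + (-1)·L_3
  (-2)·L_0(t) = (2/35)t^3 - (8/35)t^2 - (8/35)t + 32/35
  3·L_1(t) = (1/8)t^3 - (3/8)t^2 - (5/4)t + 3
  4·L_2(t) = -(1/10)t^3 - (1/10)t^2 + (7/5)t + 12/5
  (-1)·L_3(t) = -(1/84)t^3 - (1/28)t^2 + (1/21)t + 1/7
Adding term by term: (59/840)t^3 - (207/280)t^2 - (13/420)t + 226/35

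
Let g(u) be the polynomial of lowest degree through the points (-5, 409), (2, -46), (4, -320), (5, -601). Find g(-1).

5

L_0(-1) = (-3)·(-5)·(-6)/[(-7)·(-9)·(-10)] = 1/7
L_1(-1) = (4)·(-5)·(-6)/[(7)·(-2)·(-3)] = 20/7
L_2(-1) = (4)·(-3)·(-6)/[(9)·(2)·(-1)] = -4
L_3(-1) = (4)·(-3)·(-5)/[(10)·(3)·(1)] = 2
Sum: 409·(1/7) + (-46)·(20/7) + (-320)·(-4) + (-601)·(2) = 5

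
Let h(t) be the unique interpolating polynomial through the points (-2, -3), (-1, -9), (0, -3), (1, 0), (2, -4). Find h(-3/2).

-1135/128

Evaluate each Lagrange basis at t = -3/2:
L_0(-3/2) = (-1/2)·(-3/2)·(-5/2)·(-7/2)/[(-1)·(-2)·(-3)·(-4)] = 35/128
L_1(-3/2) = (1/2)·(-3/2)·(-5/2)·(-7/2)/[(1)·(-1)·(-2)·(-3)] = 35/32
L_2(-3/2) = (1/2)·(-1/2)·(-5/2)·(-7/2)/[(2)·(1)·(-1)·(-2)] = -35/64
L_3(-3/2) = (1/2)·(-1/2)·(-3/2)·(-7/2)/[(3)·(2)·(1)·(-1)] = 7/32
L_4(-3/2) = (1/2)·(-1/2)·(-3/2)·(-5/2)/[(4)·(3)·(2)·(1)] = -5/128
Sum: (-3)·(35/128) + (-9)·(35/32) + (-3)·(-35/64) + 0 + (-4)·(-5/128) = -1135/128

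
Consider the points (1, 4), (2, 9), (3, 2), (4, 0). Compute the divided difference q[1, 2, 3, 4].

17/6

q[1,2] = (9 - 4) / (2 - 1) = 5
q[2,3] = (2 - 9) / (3 - 2) = -7
q[3,4] = (0 - 2) / (4 - 3) = -2
q[1,2,3] = (-7 - 5) / (3 - 1) = -6
q[2,3,4] = (-2 - (-7)) / (4 - 2) = 5/2
q[1,2,3,4] = (5/2 - (-6)) / (4 - 1) = 17/6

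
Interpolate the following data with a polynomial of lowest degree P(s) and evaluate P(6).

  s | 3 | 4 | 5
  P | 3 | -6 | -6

3

L_0(6) = (2)·(1)/[(-1)·(-2)] = 1
L_1(6) = (3)·(1)/[(1)·(-1)] = -3
L_2(6) = (3)·(2)/[(2)·(1)] = 3
Sum: 3·(1) + (-6)·(-3) + (-6)·(3) = 3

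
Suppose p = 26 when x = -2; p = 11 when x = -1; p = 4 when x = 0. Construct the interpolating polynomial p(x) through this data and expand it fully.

p(x) = 4x^2 - 3x + 4

Newton's divided differences:
p[-2,-1] = (11 - 26) / (-1 - (-2)) = -15
p[-1,0] = (4 - 11) / (0 - (-1)) = -7
p[-2,-1,0] = (-7 - (-15)) / (0 - (-2)) = 4
p(x) = 26 + (-15)·(x + 2) + 4·(x + 2)(x + 1)
Expanding: p(x) = 4x^2 - 3x + 4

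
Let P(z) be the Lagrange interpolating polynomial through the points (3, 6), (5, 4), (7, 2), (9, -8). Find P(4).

9/2

L_0(4) = (-1)·(-3)·(-5)/[(-2)·(-4)·(-6)] = 5/16
L_1(4) = (1)·(-3)·(-5)/[(2)·(-2)·(-4)] = 15/16
L_2(4) = (1)·(-1)·(-5)/[(4)·(2)·(-2)] = -5/16
L_3(4) = (1)·(-1)·(-3)/[(6)·(4)·(2)] = 1/16
Sum: 6·(5/16) + 4·(15/16) + 2·(-5/16) + (-8)·(1/16) = 9/2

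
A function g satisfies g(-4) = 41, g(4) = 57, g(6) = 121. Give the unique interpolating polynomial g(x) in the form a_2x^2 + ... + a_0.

g(x) = 3x^2 + 2x + 1

Build the Lagrange basis polynomials:
L_0(x) = (x - 4)(x - 6) / [80] = (1/80)x^2 - (1/8)x + 3/10
L_1(x) = (x + 4)(x - 6) / [-16] = -(1/16)x^2 + (1/8)x + 3/2
L_2(x) = (x + 4)(x - 4) / [20] = (1/20)x^2 - 4/5
g(x) = 41·L_0 + 57·L_1 + 121·L_2
  41·L_0(x) = (41/80)x^2 - (41/8)x + 123/10
  57·L_1(x) = -(57/16)x^2 + (57/8)x + 171/2
  121·L_2(x) = (121/20)x^2 - 484/5
Adding term by term: 3x^2 + 2x + 1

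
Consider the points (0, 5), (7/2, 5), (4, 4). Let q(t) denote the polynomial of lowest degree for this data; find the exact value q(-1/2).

Evaluate each Lagrange basis at t = -1/2:
L_0(-1/2) = (-4)·(-9/2)/[(-7/2)·(-4)] = 9/7
L_1(-1/2) = (-1/2)·(-9/2)/[(7/2)·(-1/2)] = -9/7
L_2(-1/2) = (-1/2)·(-4)/[(4)·(1/2)] = 1
Sum: 5·(9/7) + 5·(-9/7) + 4·(1) = 4

4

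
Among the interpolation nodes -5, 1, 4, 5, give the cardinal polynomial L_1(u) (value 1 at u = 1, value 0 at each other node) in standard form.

L_1(u) = (u + 5)(u - 4)(u - 5) / [(6)·(-3)·(-4)]
       = (u^3 - 4u^2 - 25u + 100) / (72)

L_1(u) = (1/72)u^3 - (1/18)u^2 - (25/72)u + 25/18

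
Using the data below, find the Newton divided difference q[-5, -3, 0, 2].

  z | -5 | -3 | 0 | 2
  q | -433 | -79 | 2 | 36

4

q[-5,-3] = (-79 - (-433)) / (-3 - (-5)) = 177
q[-3,0] = (2 - (-79)) / (0 - (-3)) = 27
q[0,2] = (36 - 2) / (2 - 0) = 17
q[-5,-3,0] = (27 - 177) / (0 - (-5)) = -30
q[-3,0,2] = (17 - 27) / (2 - (-3)) = -2
q[-5,-3,0,2] = (-2 - (-30)) / (2 - (-5)) = 4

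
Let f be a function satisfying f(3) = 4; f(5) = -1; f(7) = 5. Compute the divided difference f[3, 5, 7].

f[3,5] = (-1 - 4) / (5 - 3) = -5/2
f[5,7] = (5 - (-1)) / (7 - 5) = 3
f[3,5,7] = (3 - (-5/2)) / (7 - 3) = 11/8

11/8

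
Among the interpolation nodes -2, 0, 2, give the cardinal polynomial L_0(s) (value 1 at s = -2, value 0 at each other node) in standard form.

L_0(s) = (1/8)s^2 - (1/4)s

L_0(s) = s(s - 2) / [(-2)·(-4)]
       = (s^2 - 2s) / (8)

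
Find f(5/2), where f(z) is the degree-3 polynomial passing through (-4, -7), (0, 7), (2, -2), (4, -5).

-973/256

L_0(5/2) = (5/2)·(1/2)·(-3/2)/[(-4)·(-6)·(-8)] = 5/512
L_1(5/2) = (13/2)·(1/2)·(-3/2)/[(4)·(-2)·(-4)] = -39/256
L_2(5/2) = (13/2)·(5/2)·(-3/2)/[(6)·(2)·(-2)] = 65/64
L_3(5/2) = (13/2)·(5/2)·(1/2)/[(8)·(4)·(2)] = 65/512
Sum: (-7)·(5/512) + 7·(-39/256) + (-2)·(65/64) + (-5)·(65/512) = -973/256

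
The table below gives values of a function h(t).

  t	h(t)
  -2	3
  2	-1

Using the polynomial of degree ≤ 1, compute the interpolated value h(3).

L_0(3) = (1)/[(-4)] = -1/4
L_1(3) = (5)/[(4)] = 5/4
Sum: 3·(-1/4) + (-1)·(5/4) = -2

-2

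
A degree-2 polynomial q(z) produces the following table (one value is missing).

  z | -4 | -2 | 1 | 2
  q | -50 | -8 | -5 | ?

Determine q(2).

The 3 known values determine q uniquely (degree ≤ 2).
Evaluate each Lagrange basis at z = 2:
L_0(2) = (4)·(1)/[(-2)·(-5)] = 2/5
L_1(2) = (6)·(1)/[(2)·(-3)] = -1
L_2(2) = (6)·(4)/[(5)·(3)] = 8/5
Sum: (-50)·(2/5) + (-8)·(-1) + (-5)·(8/5) = -20

-20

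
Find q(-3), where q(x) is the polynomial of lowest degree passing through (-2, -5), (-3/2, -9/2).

-6

Evaluate each Lagrange basis at x = -3:
L_0(-3) = (-3/2)/[(-1/2)] = 3
L_1(-3) = (-1)/[(1/2)] = -2
Sum: (-5)·(3) + (-9/2)·(-2) = -6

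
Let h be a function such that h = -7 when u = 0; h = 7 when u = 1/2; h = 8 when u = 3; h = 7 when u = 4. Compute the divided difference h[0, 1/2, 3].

-46/5

h[0,1/2] = (7 - (-7)) / (1/2 - 0) = 28
h[1/2,3] = (8 - 7) / (3 - 1/2) = 2/5
h[0,1/2,3] = (2/5 - 28) / (3 - 0) = -46/5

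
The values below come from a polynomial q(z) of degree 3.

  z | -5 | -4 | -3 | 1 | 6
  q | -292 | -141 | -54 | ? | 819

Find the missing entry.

14

The 4 known values determine q uniquely (degree ≤ 3).
Evaluate each Lagrange basis at z = 1:
L_0(1) = (5)·(4)·(-5)/[(-1)·(-2)·(-11)] = 50/11
L_1(1) = (6)·(4)·(-5)/[(1)·(-1)·(-10)] = -12
L_2(1) = (6)·(5)·(-5)/[(2)·(1)·(-9)] = 25/3
L_3(1) = (6)·(5)·(4)/[(11)·(10)·(9)] = 4/33
Sum: (-292)·(50/11) + (-141)·(-12) + (-54)·(25/3) + 819·(4/33) = 14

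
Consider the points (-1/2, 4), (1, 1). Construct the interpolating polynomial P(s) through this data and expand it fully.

P(s) = -2s + 3

Build the Lagrange basis polynomials:
L_0(s) = (s - 1) / [-3/2] = -(2/3)s + 2/3
L_1(s) = (s + 1/2) / [3/2] = (2/3)s + 1/3
P(s) = 4·L_0 + 1·L_1
  4·L_0(s) = -(8/3)s + 8/3
  1·L_1(s) = (2/3)s + 1/3
Adding term by term: -2s + 3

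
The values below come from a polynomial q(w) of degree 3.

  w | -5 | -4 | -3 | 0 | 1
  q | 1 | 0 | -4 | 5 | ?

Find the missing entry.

The 4 known values determine q uniquely (degree ≤ 3).
Evaluate each Lagrange basis at w = 1:
L_0(1) = (5)·(4)·(1)/[(-1)·(-2)·(-5)] = -2
L_1(1) = (6)·(4)·(1)/[(1)·(-1)·(-4)] = 6
L_2(1) = (6)·(5)·(1)/[(2)·(1)·(-3)] = -5
L_3(1) = (6)·(5)·(4)/[(5)·(4)·(3)] = 2
Sum: 1·(-2) + 0 + (-4)·(-5) + 5·(2) = 28

28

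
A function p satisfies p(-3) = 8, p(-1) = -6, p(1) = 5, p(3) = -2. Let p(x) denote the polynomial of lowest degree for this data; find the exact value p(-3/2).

-835/128

L_0(-3/2) = (-1/2)·(-5/2)·(-9/2)/[(-2)·(-4)·(-6)] = 15/128
L_1(-3/2) = (3/2)·(-5/2)·(-9/2)/[(2)·(-2)·(-4)] = 135/128
L_2(-3/2) = (3/2)·(-1/2)·(-9/2)/[(4)·(2)·(-2)] = -27/128
L_3(-3/2) = (3/2)·(-1/2)·(-5/2)/[(6)·(4)·(2)] = 5/128
Sum: 8·(15/128) + (-6)·(135/128) + 5·(-27/128) + (-2)·(5/128) = -835/128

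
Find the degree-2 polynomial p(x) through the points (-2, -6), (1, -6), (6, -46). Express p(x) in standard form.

Build the Lagrange basis polynomials:
L_0(x) = (x - 1)(x - 6) / [24] = (1/24)x^2 - (7/24)x + 1/4
L_1(x) = (x + 2)(x - 6) / [-15] = -(1/15)x^2 + (4/15)x + 4/5
L_2(x) = (x + 2)(x - 1) / [40] = (1/40)x^2 + (1/40)x - 1/20
p(x) = (-6)·L_0 + (-6)·L_1 + (-46)·L_2
  (-6)·L_0(x) = -(1/4)x^2 + (7/4)x - 3/2
  (-6)·L_1(x) = (2/5)x^2 - (8/5)x - 24/5
  (-46)·L_2(x) = -(23/20)x^2 - (23/20)x + 23/10
Adding term by term: -x^2 - x - 4

p(x) = -x^2 - x - 4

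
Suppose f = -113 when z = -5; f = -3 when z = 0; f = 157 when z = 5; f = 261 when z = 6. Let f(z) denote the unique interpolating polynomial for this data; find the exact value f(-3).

Evaluate each Lagrange basis at z = -3:
L_0(-3) = (-3)·(-8)·(-9)/[(-5)·(-10)·(-11)] = 108/275
L_1(-3) = (2)·(-8)·(-9)/[(5)·(-5)·(-6)] = 24/25
L_2(-3) = (2)·(-3)·(-9)/[(10)·(5)·(-1)] = -27/25
L_3(-3) = (2)·(-3)·(-8)/[(11)·(6)·(1)] = 8/11
Sum: (-113)·(108/275) + (-3)·(24/25) + 157·(-27/25) + 261·(8/11) = -27

-27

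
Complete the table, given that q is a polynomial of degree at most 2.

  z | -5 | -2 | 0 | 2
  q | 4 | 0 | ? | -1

The 3 known values determine q uniquely (degree ≤ 2).
L_0(0) = (2)·(-2)/[(-3)·(-7)] = -4/21
L_1(0) = (5)·(-2)/[(3)·(-4)] = 5/6
L_2(0) = (5)·(2)/[(7)·(4)] = 5/14
Sum: 4·(-4/21) + 0 + (-1)·(5/14) = -47/42

-47/42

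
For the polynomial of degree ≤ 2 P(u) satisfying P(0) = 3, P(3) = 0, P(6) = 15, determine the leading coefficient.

Build the Lagrange basis polynomials:
L_0(u) = (u - 3)(u - 6) / [18] = (1/18)u^2 - (1/2)u + 1
L_1(u) = u(u - 6) / [-9] = -(1/9)u^2 + (2/3)u
L_2(u) = u(u - 3) / [18] = (1/18)u^2 - (1/6)u
P(u) = 3·L_0 + 0·L_1 + 15·L_2
Only the coefficient of u^2 is needed; take it from each L_i and combine:
3·(1/18) + 0·(-1/9) + 15·(1/18) = 1

1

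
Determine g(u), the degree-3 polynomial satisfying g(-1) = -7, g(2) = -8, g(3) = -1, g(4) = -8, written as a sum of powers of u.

Build the Lagrange basis polynomials:
L_0(u) = (u - 2)(u - 3)(u - 4) / [-60] = -(1/60)u^3 + (3/20)u^2 - (13/30)u + 2/5
L_1(u) = (u + 1)(u - 3)(u - 4) / [6] = (1/6)u^3 - u^2 + (5/6)u + 2
L_2(u) = (u + 1)(u - 2)(u - 4) / [-4] = -(1/4)u^3 + (5/4)u^2 - (1/2)u - 2
L_3(u) = (u + 1)(u - 2)(u - 3) / [10] = (1/10)u^3 - (2/5)u^2 + (1/10)u + 3/5
g(u) = (-7)·L_0 + (-8)·L_1 + (-1)·L_2 + (-8)·L_3
  (-7)·L_0(u) = (7/60)u^3 - (21/20)u^2 + (91/30)u - 14/5
  (-8)·L_1(u) = -(4/3)u^3 + 8u^2 - (20/3)u - 16
  (-1)·L_2(u) = (1/4)u^3 - (5/4)u^2 + (1/2)u + 2
  (-8)·L_3(u) = -(4/5)u^3 + (16/5)u^2 - (4/5)u - 24/5
Adding term by term: -(53/30)u^3 + (89/10)u^2 - (59/15)u - 108/5

g(u) = -(53/30)u^3 + (89/10)u^2 - (59/15)u - 108/5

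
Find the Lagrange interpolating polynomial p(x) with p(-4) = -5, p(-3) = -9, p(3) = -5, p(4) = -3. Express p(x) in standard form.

Build the Lagrange basis polynomials:
L_0(x) = (x + 3)(x - 3)(x - 4) / [-56] = -(1/56)x^3 + (1/14)x^2 + (9/56)x - 9/14
L_1(x) = (x + 4)(x - 3)(x - 4) / [42] = (1/42)x^3 - (1/14)x^2 - (8/21)x + 8/7
L_2(x) = (x + 4)(x + 3)(x - 4) / [-42] = -(1/42)x^3 - (1/14)x^2 + (8/21)x + 8/7
L_3(x) = (x + 4)(x + 3)(x - 3) / [56] = (1/56)x^3 + (1/14)x^2 - (9/56)x - 9/14
p(x) = (-5)·L_0 + (-9)·L_1 + (-5)·L_2 + (-3)·L_3
  (-5)·L_0(x) = (5/56)x^3 - (5/14)x^2 - (45/56)x + 45/14
  (-9)·L_1(x) = -(3/14)x^3 + (9/14)x^2 + (24/7)x - 72/7
  (-5)·L_2(x) = (5/42)x^3 + (5/14)x^2 - (40/21)x - 40/7
  (-3)·L_3(x) = -(3/56)x^3 - (3/14)x^2 + (27/56)x + 27/14
Adding term by term: -(5/84)x^3 + (3/7)x^2 + (101/84)x - 76/7

p(x) = -(5/84)x^3 + (3/7)x^2 + (101/84)x - 76/7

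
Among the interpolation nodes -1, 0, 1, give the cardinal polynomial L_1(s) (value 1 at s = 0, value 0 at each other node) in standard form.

L_1(s) = -s^2 + 1

L_1(s) = (s + 1)(s - 1) / [(1)·(-1)]
       = (s^2 - 1) / (-1)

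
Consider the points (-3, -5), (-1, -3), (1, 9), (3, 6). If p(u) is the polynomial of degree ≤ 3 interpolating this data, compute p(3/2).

1361/128

L_0(3/2) = (5/2)·(1/2)·(-3/2)/[(-2)·(-4)·(-6)] = 5/128
L_1(3/2) = (9/2)·(1/2)·(-3/2)/[(2)·(-2)·(-4)] = -27/128
L_2(3/2) = (9/2)·(5/2)·(-3/2)/[(4)·(2)·(-2)] = 135/128
L_3(3/2) = (9/2)·(5/2)·(1/2)/[(6)·(4)·(2)] = 15/128
Sum: (-5)·(5/128) + (-3)·(-27/128) + 9·(135/128) + 6·(15/128) = 1361/128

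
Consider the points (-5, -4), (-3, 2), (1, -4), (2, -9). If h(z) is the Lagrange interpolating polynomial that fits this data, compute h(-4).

-3/14

L_0(-4) = (-1)·(-5)·(-6)/[(-2)·(-6)·(-7)] = 5/14
L_1(-4) = (1)·(-5)·(-6)/[(2)·(-4)·(-5)] = 3/4
L_2(-4) = (1)·(-1)·(-6)/[(6)·(4)·(-1)] = -1/4
L_3(-4) = (1)·(-1)·(-5)/[(7)·(5)·(1)] = 1/7
Sum: (-4)·(5/14) + 2·(3/4) + (-4)·(-1/4) + (-9)·(1/7) = -3/14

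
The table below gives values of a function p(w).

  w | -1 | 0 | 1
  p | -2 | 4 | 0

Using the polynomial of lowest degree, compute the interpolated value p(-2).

Using Newton's divided-difference form:
p[-1,0] = (4 - (-2)) / (0 - (-1)) = 6
p[0,1] = (0 - 4) / (1 - 0) = -4
p[-1,0,1] = (-4 - 6) / (1 - (-1)) = -5
p(-2) = -2 + 6·(-1) + (-5)·(-1)·(-2) = -18

-18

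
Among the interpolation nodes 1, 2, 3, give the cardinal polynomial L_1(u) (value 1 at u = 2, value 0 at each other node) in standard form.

L_1(u) = -u^2 + 4u - 3

L_1(u) = (u - 1)(u - 3) / [(1)·(-1)]
       = (u^2 - 4u + 3) / (-1)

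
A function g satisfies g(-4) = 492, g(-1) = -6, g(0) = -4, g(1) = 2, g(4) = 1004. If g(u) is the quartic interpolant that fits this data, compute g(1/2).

Evaluate each Lagrange basis at u = 1/2:
L_0(1/2) = (3/2)·(1/2)·(-1/2)·(-7/2)/[(-3)·(-4)·(-5)·(-8)] = 7/2560
L_1(1/2) = (9/2)·(1/2)·(-1/2)·(-7/2)/[(3)·(-1)·(-2)·(-5)] = -21/160
L_2(1/2) = (9/2)·(3/2)·(-1/2)·(-7/2)/[(4)·(1)·(-1)·(-4)] = 189/256
L_3(1/2) = (9/2)·(3/2)·(1/2)·(-7/2)/[(5)·(2)·(1)·(-3)] = 63/160
L_4(1/2) = (9/2)·(3/2)·(1/2)·(-1/2)/[(8)·(5)·(4)·(3)] = -9/2560
Sum: 492·(7/2560) + (-6)·(-21/160) + (-4)·(189/256) + 2·(63/160) + 1004·(-9/2560) = -57/16

-57/16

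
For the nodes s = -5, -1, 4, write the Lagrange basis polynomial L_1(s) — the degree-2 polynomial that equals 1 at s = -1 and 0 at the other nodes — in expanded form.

L_1(s) = (s + 5)(s - 4) / [(4)·(-5)]
       = (s^2 + s - 20) / (-20)

L_1(s) = -(1/20)s^2 - (1/20)s + 1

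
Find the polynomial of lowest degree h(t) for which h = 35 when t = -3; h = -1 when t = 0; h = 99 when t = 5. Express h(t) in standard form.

Newton's divided differences:
h[-3,0] = (-1 - 35) / (0 - (-3)) = -12
h[0,5] = (99 - (-1)) / (5 - 0) = 20
h[-3,0,5] = (20 - (-12)) / (5 - (-3)) = 4
h(t) = 35 + (-12)·(t + 3) + 4·(t + 3)t
Expanding: h(t) = 4t^2 - 1

h(t) = 4t^2 - 1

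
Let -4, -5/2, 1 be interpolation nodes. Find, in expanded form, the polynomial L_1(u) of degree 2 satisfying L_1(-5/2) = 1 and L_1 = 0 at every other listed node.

L_1(u) = (u + 4)(u - 1) / [(3/2)·(-7/2)]
       = (u^2 + 3u - 4) / (-21/4)

L_1(u) = -(4/21)u^2 - (4/7)u + 16/21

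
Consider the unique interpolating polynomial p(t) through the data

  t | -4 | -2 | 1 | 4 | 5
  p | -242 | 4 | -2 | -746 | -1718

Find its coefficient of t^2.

Build the Lagrange basis polynomials:
L_0(t) = (t + 2)(t - 1)(t - 4)(t - 5) / [720] = (1/720)t^4 - (1/90)t^3 + (1/80)t^2 + (19/360)t - 1/18
L_1(t) = (t + 4)(t - 1)(t - 4)(t - 5) / [-252] = -(1/252)t^4 + (1/42)t^3 + (11/252)t^2 - (8/21)t + 20/63
L_2(t) = (t + 4)(t + 2)(t - 4)(t - 5) / [180] = (1/180)t^4 - (1/60)t^3 - (13/90)t^2 + (4/15)t + 8/9
L_3(t) = (t + 4)(t + 2)(t - 1)(t - 5) / [-144] = -(1/144)t^4 + (23/144)t^2 + (1/8)t - 5/18
L_4(t) = (t + 4)(t + 2)(t - 1)(t - 4) / [252] = (1/252)t^4 + (1/252)t^3 - (1/14)t^2 - (4/63)t + 8/63
p(t) = (-242)·L_0 + 4·L_1 + (-2)·L_2 + (-746)·L_3 + (-1718)·L_4
Only the coefficient of t^2 is needed; take it from each L_i and combine:
(-242)·(1/80) + 4·(11/252) + (-2)·(-13/90) + (-746)·(23/144) + (-1718)·(-1/14) = 1

1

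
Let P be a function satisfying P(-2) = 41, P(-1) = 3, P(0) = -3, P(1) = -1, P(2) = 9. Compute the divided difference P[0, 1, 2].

4

P[0,1] = (-1 - (-3)) / (1 - 0) = 2
P[1,2] = (9 - (-1)) / (2 - 1) = 10
P[0,1,2] = (10 - 2) / (2 - 0) = 4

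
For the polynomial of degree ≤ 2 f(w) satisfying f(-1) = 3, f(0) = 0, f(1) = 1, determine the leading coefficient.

Build the Lagrange basis polynomials:
L_0(w) = w(w - 1) / [2] = (1/2)w^2 - (1/2)w
L_1(w) = (w + 1)(w - 1) / [-1] = -w^2 + 1
L_2(w) = (w + 1)w / [2] = (1/2)w^2 + (1/2)w
f(w) = 3·L_0 + 0·L_1 + 1·L_2
Only the coefficient of w^2 is needed; take it from each L_i and combine:
3·(1/2) + 0·(-1) + 1·(1/2) = 2

2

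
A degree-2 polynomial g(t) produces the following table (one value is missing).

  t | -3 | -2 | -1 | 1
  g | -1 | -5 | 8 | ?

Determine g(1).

The 3 known values determine g uniquely (degree ≤ 2).
Evaluate each Lagrange basis at t = 1:
L_0(1) = (3)·(2)/[(-1)·(-2)] = 3
L_1(1) = (4)·(2)/[(1)·(-1)] = -8
L_2(1) = (4)·(3)/[(2)·(1)] = 6
Sum: (-1)·(3) + (-5)·(-8) + 8·(6) = 85

85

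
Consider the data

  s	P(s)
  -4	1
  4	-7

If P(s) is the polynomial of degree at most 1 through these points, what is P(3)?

L_0(3) = (-1)/[(-8)] = 1/8
L_1(3) = (7)/[(8)] = 7/8
Sum: 1·(1/8) + (-7)·(7/8) = -6

-6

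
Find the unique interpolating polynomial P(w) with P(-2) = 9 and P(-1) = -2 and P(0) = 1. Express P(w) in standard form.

P(w) = 7w^2 + 10w + 1

Newton's divided differences:
P[-2,-1] = (-2 - 9) / (-1 - (-2)) = -11
P[-1,0] = (1 - (-2)) / (0 - (-1)) = 3
P[-2,-1,0] = (3 - (-11)) / (0 - (-2)) = 7
P(w) = 9 + (-11)·(w + 2) + 7·(w + 2)(w + 1)
Expanding: P(w) = 7w^2 + 10w + 1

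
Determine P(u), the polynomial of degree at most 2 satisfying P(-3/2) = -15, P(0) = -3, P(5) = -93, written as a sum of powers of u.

P(u) = -4u^2 + 2u - 3

Build the Lagrange basis polynomials:
L_0(u) = u(u - 5) / [39/4] = (4/39)u^2 - (20/39)u
L_1(u) = (u + 3/2)(u - 5) / [-15/2] = -(2/15)u^2 + (7/15)u + 1
L_2(u) = (u + 3/2)u / [65/2] = (2/65)u^2 + (3/65)u
P(u) = (-15)·L_0 + (-3)·L_1 + (-93)·L_2
  (-15)·L_0(u) = -(20/13)u^2 + (100/13)u
  (-3)·L_1(u) = (2/5)u^2 - (7/5)u - 3
  (-93)·L_2(u) = -(186/65)u^2 - (279/65)u
Adding term by term: -4u^2 + 2u - 3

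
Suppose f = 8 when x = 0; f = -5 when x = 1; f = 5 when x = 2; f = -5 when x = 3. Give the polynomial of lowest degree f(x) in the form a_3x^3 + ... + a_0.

f(x) = -(43/6)x^3 + 33x^2 - (233/6)x + 8

Build the Lagrange basis polynomials:
L_0(x) = (x - 1)(x - 2)(x - 3) / [-6] = -(1/6)x^3 + x^2 - (11/6)x + 1
L_1(x) = x(x - 2)(x - 3) / [2] = (1/2)x^3 - (5/2)x^2 + 3x
L_2(x) = x(x - 1)(x - 3) / [-2] = -(1/2)x^3 + 2x^2 - (3/2)x
L_3(x) = x(x - 1)(x - 2) / [6] = (1/6)x^3 - (1/2)x^2 + (1/3)x
f(x) = 8·L_0 + (-5)·L_1 + 5·L_2 + (-5)·L_3
  8·L_0(x) = -(4/3)x^3 + 8x^2 - (44/3)x + 8
  (-5)·L_1(x) = -(5/2)x^3 + (25/2)x^2 - 15x
  5·L_2(x) = -(5/2)x^3 + 10x^2 - (15/2)x
  (-5)·L_3(x) = -(5/6)x^3 + (5/2)x^2 - (5/3)x
Adding term by term: -(43/6)x^3 + 33x^2 - (233/6)x + 8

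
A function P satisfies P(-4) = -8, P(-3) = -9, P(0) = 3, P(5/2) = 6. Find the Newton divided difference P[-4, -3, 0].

P[-4,-3] = (-9 - (-8)) / (-3 - (-4)) = -1
P[-3,0] = (3 - (-9)) / (0 - (-3)) = 4
P[-4,-3,0] = (4 - (-1)) / (0 - (-4)) = 5/4

5/4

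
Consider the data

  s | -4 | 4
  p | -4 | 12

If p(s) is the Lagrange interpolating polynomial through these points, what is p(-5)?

-6

Evaluate each Lagrange basis at s = -5:
L_0(-5) = (-9)/[(-8)] = 9/8
L_1(-5) = (-1)/[(8)] = -1/8
Sum: (-4)·(9/8) + 12·(-1/8) = -6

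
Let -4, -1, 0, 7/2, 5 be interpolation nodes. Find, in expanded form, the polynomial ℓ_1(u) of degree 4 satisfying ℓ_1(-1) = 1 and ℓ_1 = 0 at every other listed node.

ℓ_1(u) = -(1/81)u^4 + (1/18)u^3 + (11/54)u^2 - (70/81)u

ℓ_1(u) = (u + 4)u(u - 7/2)(u - 5) / [(3)·(-1)·(-9/2)·(-6)]
       = (u^4 - (9/2)u^3 - (33/2)u^2 + 70u) / (-81)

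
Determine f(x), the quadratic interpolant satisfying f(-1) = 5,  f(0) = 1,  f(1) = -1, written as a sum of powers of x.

Build the Lagrange basis polynomials:
L_0(x) = x(x - 1) / [2] = (1/2)x^2 - (1/2)x
L_1(x) = (x + 1)(x - 1) / [-1] = -x^2 + 1
L_2(x) = (x + 1)x / [2] = (1/2)x^2 + (1/2)x
f(x) = 5·L_0 + 1·L_1 + (-1)·L_2
  5·L_0(x) = (5/2)x^2 - (5/2)x
  1·L_1(x) = -x^2 + 1
  (-1)·L_2(x) = -(1/2)x^2 - (1/2)x
Adding term by term: x^2 - 3x + 1

f(x) = x^2 - 3x + 1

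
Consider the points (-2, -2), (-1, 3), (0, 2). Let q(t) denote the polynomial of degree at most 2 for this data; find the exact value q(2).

-18

L_0(2) = (3)·(2)/[(-1)·(-2)] = 3
L_1(2) = (4)·(2)/[(1)·(-1)] = -8
L_2(2) = (4)·(3)/[(2)·(1)] = 6
Sum: (-2)·(3) + 3·(-8) + 2·(6) = -18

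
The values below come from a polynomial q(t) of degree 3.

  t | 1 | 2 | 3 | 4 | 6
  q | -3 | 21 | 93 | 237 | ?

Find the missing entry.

837

The 4 known values determine q uniquely (degree ≤ 3).
L_0(6) = (4)·(3)·(2)/[(-1)·(-2)·(-3)] = -4
L_1(6) = (5)·(3)·(2)/[(1)·(-1)·(-2)] = 15
L_2(6) = (5)·(4)·(2)/[(2)·(1)·(-1)] = -20
L_3(6) = (5)·(4)·(3)/[(3)·(2)·(1)] = 10
Sum: (-3)·(-4) + 21·(15) + 93·(-20) + 237·(10) = 837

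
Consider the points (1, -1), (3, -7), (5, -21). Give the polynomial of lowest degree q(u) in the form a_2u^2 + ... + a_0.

Build the Lagrange basis polynomials:
L_0(u) = (u - 3)(u - 5) / [8] = (1/8)u^2 - u + 15/8
L_1(u) = (u - 1)(u - 5) / [-4] = -(1/4)u^2 + (3/2)u - 5/4
L_2(u) = (u - 1)(u - 3) / [8] = (1/8)u^2 - (1/2)u + 3/8
q(u) = (-1)·L_0 + (-7)·L_1 + (-21)·L_2
  (-1)·L_0(u) = -(1/8)u^2 + u - 15/8
  (-7)·L_1(u) = (7/4)u^2 - (21/2)u + 35/4
  (-21)·L_2(u) = -(21/8)u^2 + (21/2)u - 63/8
Adding term by term: -u^2 + u - 1

q(u) = -u^2 + u - 1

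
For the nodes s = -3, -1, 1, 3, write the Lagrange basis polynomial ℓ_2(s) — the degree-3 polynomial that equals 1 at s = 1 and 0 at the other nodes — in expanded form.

ℓ_2(s) = -(1/16)s^3 - (1/16)s^2 + (9/16)s + 9/16

ℓ_2(s) = (s + 3)(s + 1)(s - 3) / [(4)·(2)·(-2)]
       = (s^3 + s^2 - 9s - 9) / (-16)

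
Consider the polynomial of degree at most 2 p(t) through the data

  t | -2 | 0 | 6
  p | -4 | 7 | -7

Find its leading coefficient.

-47/48

L_0(t) = t(t - 6) / [16] = (1/16)t^2 - (3/8)t
L_1(t) = (t + 2)(t - 6) / [-12] = -(1/12)t^2 + (1/3)t + 1
L_2(t) = (t + 2)t / [48] = (1/48)t^2 + (1/24)t
p(t) = (-4)·L_0 + 7·L_1 + (-7)·L_2
Only the coefficient of t^2 is needed; take it from each L_i and combine:
(-4)·(1/16) + 7·(-1/12) + (-7)·(1/48) = -47/48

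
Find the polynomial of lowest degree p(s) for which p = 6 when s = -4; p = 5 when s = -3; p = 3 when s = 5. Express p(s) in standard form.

p(s) = (1/12)s^2 - (5/12)s + 3

Build the Lagrange basis polynomials:
L_0(s) = (s + 3)(s - 5) / [9] = (1/9)s^2 - (2/9)s - 5/3
L_1(s) = (s + 4)(s - 5) / [-8] = -(1/8)s^2 + (1/8)s + 5/2
L_2(s) = (s + 4)(s + 3) / [72] = (1/72)s^2 + (7/72)s + 1/6
p(s) = 6·L_0 + 5·L_1 + 3·L_2
  6·L_0(s) = (2/3)s^2 - (4/3)s - 10
  5·L_1(s) = -(5/8)s^2 + (5/8)s + 25/2
  3·L_2(s) = (1/24)s^2 + (7/24)s + 1/2
Adding term by term: (1/12)s^2 - (5/12)s + 3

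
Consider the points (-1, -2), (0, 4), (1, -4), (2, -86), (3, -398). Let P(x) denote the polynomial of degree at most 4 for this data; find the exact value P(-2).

Evaluate each Lagrange basis at x = -2:
L_0(-2) = (-2)·(-3)·(-4)·(-5)/[(-1)·(-2)·(-3)·(-4)] = 5
L_1(-2) = (-1)·(-3)·(-4)·(-5)/[(1)·(-1)·(-2)·(-3)] = -10
L_2(-2) = (-1)·(-2)·(-4)·(-5)/[(2)·(1)·(-1)·(-2)] = 10
L_3(-2) = (-1)·(-2)·(-3)·(-5)/[(3)·(2)·(1)·(-1)] = -5
L_4(-2) = (-1)·(-2)·(-3)·(-4)/[(4)·(3)·(2)·(1)] = 1
Sum: (-2)·(5) + 4·(-10) + (-4)·(10) + (-86)·(-5) + (-398)·(1) = -58

-58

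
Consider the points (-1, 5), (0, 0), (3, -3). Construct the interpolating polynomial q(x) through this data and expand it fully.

L_0(x) = x(x - 3) / [4] = (1/4)x^2 - (3/4)x
L_1(x) = (x + 1)(x - 3) / [-3] = -(1/3)x^2 + (2/3)x + 1
L_2(x) = (x + 1)x / [12] = (1/12)x^2 + (1/12)x
q(x) = 5·L_0 + 0·L_1 + (-3)·L_2
  5·L_0(x) = (5/4)x^2 - (15/4)x
  0·L_1(x) = 0
  (-3)·L_2(x) = -(1/4)x^2 - (1/4)x
Adding term by term: x^2 - 4x

q(x) = x^2 - 4x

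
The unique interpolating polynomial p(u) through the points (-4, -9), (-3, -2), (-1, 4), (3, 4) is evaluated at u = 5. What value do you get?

66/7

Using Newton's divided-difference form:
p[-4,-3] = (-2 - (-9)) / (-3 - (-4)) = 7
p[-3,-1] = (4 - (-2)) / (-1 - (-3)) = 3
p[-1,3] = (4 - 4) / (3 - (-1)) = 0
p[-4,-3,-1] = (3 - 7) / (-1 - (-4)) = -4/3
p[-3,-1,3] = (0 - 3) / (3 - (-3)) = -1/2
p[-4,-3,-1,3] = (-1/2 - (-4/3)) / (3 - (-4)) = 5/42
p(5) = -9 + 7·(9) + (-4/3)·(9)·(8) + (5/42)·(9)·(8)·(6) = 66/7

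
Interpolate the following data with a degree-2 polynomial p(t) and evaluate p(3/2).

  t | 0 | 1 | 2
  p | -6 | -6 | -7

Using Newton's divided-difference form:
p[0,1] = (-6 - (-6)) / (1 - 0) = 0
p[1,2] = (-7 - (-6)) / (2 - 1) = -1
p[0,1,2] = (-1 - 0) / (2 - 0) = -1/2
p(3/2) = -6 + 0·(3/2) + (-1/2)·(3/2)·(1/2) = -51/8

-51/8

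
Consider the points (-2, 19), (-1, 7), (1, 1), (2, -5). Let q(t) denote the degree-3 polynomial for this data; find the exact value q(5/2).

L_0(5/2) = (7/2)·(3/2)·(1/2)/[(-1)·(-3)·(-4)] = -7/32
L_1(5/2) = (9/2)·(3/2)·(1/2)/[(1)·(-2)·(-3)] = 9/16
L_2(5/2) = (9/2)·(7/2)·(1/2)/[(3)·(2)·(-1)] = -21/16
L_3(5/2) = (9/2)·(7/2)·(3/2)/[(4)·(3)·(1)] = 63/32
Sum: 19·(-7/32) + 7·(9/16) + 1·(-21/16) + (-5)·(63/32) = -91/8

-91/8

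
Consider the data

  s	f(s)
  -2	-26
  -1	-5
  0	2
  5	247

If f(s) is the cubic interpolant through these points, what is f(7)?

L_0(7) = (8)·(7)·(2)/[(-1)·(-2)·(-7)] = -8
L_1(7) = (9)·(7)·(2)/[(1)·(-1)·(-6)] = 21
L_2(7) = (9)·(8)·(2)/[(2)·(1)·(-5)] = -72/5
L_3(7) = (9)·(8)·(7)/[(7)·(6)·(5)] = 12/5
Sum: (-26)·(-8) + (-5)·(21) + 2·(-72/5) + 247·(12/5) = 667

667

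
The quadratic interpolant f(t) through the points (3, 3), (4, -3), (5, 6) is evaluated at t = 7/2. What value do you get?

-15/8

L_0(7/2) = (-1/2)·(-3/2)/[(-1)·(-2)] = 3/8
L_1(7/2) = (1/2)·(-3/2)/[(1)·(-1)] = 3/4
L_2(7/2) = (1/2)·(-1/2)/[(2)·(1)] = -1/8
Sum: 3·(3/8) + (-3)·(3/4) + 6·(-1/8) = -15/8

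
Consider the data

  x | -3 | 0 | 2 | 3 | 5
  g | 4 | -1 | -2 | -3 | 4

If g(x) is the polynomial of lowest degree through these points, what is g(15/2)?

Evaluate each Lagrange basis at x = 15/2:
L_0(15/2) = (15/2)·(11/2)·(9/2)·(5/2)/[(-3)·(-5)·(-6)·(-8)] = 165/256
L_1(15/2) = (21/2)·(11/2)·(9/2)·(5/2)/[(3)·(-2)·(-3)·(-5)] = -231/32
L_2(15/2) = (21/2)·(15/2)·(9/2)·(5/2)/[(5)·(2)·(-1)·(-3)] = 945/32
L_3(15/2) = (21/2)·(15/2)·(11/2)·(5/2)/[(6)·(3)·(1)·(-2)] = -1925/64
L_4(15/2) = (21/2)·(15/2)·(11/2)·(9/2)/[(8)·(5)·(3)·(2)] = 2079/256
Sum: 4·(165/256) + (-1)·(-231/32) + (-2)·(945/32) + (-3)·(-1925/64) + 4·(2079/256) = 4701/64

4701/64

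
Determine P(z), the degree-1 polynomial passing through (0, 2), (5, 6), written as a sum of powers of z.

P(z) = (4/5)z + 2

L_0(z) = (z - 5) / [-5] = -(1/5)z + 1
L_1(z) = z / [5] = (1/5)z
P(z) = 2·L_0 + 6·L_1
  2·L_0(z) = -(2/5)z + 2
  6·L_1(z) = (6/5)z
Adding term by term: (4/5)z + 2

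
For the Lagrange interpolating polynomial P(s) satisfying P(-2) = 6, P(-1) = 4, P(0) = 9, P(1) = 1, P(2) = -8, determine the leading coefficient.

The leading coefficient equals the top divided difference P[-2,-1,0,1,2].
P[-2,-1] = (4 - 6) / (-1 - (-2)) = -2
P[-1,0] = (9 - 4) / (0 - (-1)) = 5
P[0,1] = (1 - 9) / (1 - 0) = -8
P[1,2] = (-8 - 1) / (2 - 1) = -9
P[-2,-1,0] = (5 - (-2)) / (0 - (-2)) = 7/2
P[-1,0,1] = (-8 - 5) / (1 - (-1)) = -13/2
P[0,1,2] = (-9 - (-8)) / (2 - 0) = -1/2
P[-2,-1,0,1] = (-13/2 - 7/2) / (1 - (-2)) = -10/3
P[-1,0,1,2] = (-1/2 - (-13/2)) / (2 - (-1)) = 2
P[-2,-1,0,1,2] = (2 - (-10/3)) / (2 - (-2)) = 4/3

4/3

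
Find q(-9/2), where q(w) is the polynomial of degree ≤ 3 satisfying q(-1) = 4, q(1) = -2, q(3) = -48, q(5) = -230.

Evaluate each Lagrange basis at w = -9/2:
L_0(-9/2) = (-11/2)·(-15/2)·(-19/2)/[(-2)·(-4)·(-6)] = 1045/128
L_1(-9/2) = (-7/2)·(-15/2)·(-19/2)/[(2)·(-2)·(-4)] = -1995/128
L_2(-9/2) = (-7/2)·(-11/2)·(-19/2)/[(4)·(2)·(-2)] = 1463/128
L_3(-9/2) = (-7/2)·(-11/2)·(-15/2)/[(6)·(4)·(2)] = -385/128
Sum: 4·(1045/128) + (-2)·(-1995/128) + (-48)·(1463/128) + (-230)·(-385/128) = 207

207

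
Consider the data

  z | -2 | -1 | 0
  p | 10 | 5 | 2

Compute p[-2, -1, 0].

1

p[-2,-1] = (5 - 10) / (-1 - (-2)) = -5
p[-1,0] = (2 - 5) / (0 - (-1)) = -3
p[-2,-1,0] = (-3 - (-5)) / (0 - (-2)) = 1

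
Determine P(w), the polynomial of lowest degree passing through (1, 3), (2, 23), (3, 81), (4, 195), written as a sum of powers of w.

P(w) = 3w^3 + w^2 - 4w + 3

Newton's divided differences:
P[1,2] = (23 - 3) / (2 - 1) = 20
P[2,3] = (81 - 23) / (3 - 2) = 58
P[3,4] = (195 - 81) / (4 - 3) = 114
P[1,2,3] = (58 - 20) / (3 - 1) = 19
P[2,3,4] = (114 - 58) / (4 - 2) = 28
P[1,2,3,4] = (28 - 19) / (4 - 1) = 3
P(w) = 3 + 20·(w - 1) + 19·(w - 1)(w - 2) + 3·(w - 1)(w - 2)(w - 3)
Expanding: P(w) = 3w^3 + w^2 - 4w + 3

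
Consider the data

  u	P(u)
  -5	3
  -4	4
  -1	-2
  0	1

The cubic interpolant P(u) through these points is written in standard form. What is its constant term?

L_0(u) = (u + 4)(u + 1)u / [-20] = -(1/20)u^3 - (1/4)u^2 - (1/5)u
L_1(u) = (u + 5)(u + 1)u / [12] = (1/12)u^3 + (1/2)u^2 + (5/12)u
L_2(u) = (u + 5)(u + 4)u / [-12] = -(1/12)u^3 - (3/4)u^2 - (5/3)u
L_3(u) = (u + 5)(u + 4)(u + 1) / [20] = (1/20)u^3 + (1/2)u^2 + (29/20)u + 1
P(u) = 3·L_0 + 4·L_1 + (-2)·L_2 + 1·L_3
Only the constant term is needed; take it from each L_i and combine:
3·(0) + 4·(0) + (-2)·(0) + 1·(1) = 1

1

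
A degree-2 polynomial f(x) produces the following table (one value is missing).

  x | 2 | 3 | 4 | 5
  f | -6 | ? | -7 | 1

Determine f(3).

The 3 known values determine f uniquely (degree ≤ 2).
L_0(3) = (-1)·(-2)/[(-2)·(-3)] = 1/3
L_1(3) = (1)·(-2)/[(2)·(-1)] = 1
L_2(3) = (1)·(-1)/[(3)·(1)] = -1/3
Sum: (-6)·(1/3) + (-7)·(1) + 1·(-1/3) = -28/3

-28/3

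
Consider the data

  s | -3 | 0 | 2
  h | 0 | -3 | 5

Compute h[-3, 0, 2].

1

h[-3,0] = (-3 - 0) / (0 - (-3)) = -1
h[0,2] = (5 - (-3)) / (2 - 0) = 4
h[-3,0,2] = (4 - (-1)) / (2 - (-3)) = 1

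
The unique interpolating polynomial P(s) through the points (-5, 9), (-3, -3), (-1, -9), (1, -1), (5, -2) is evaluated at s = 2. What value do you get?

739/128

Using Newton's divided-difference form:
P[-5,-3] = (-3 - 9) / (-3 - (-5)) = -6
P[-3,-1] = (-9 - (-3)) / (-1 - (-3)) = -3
P[-1,1] = (-1 - (-9)) / (1 - (-1)) = 4
P[1,5] = (-2 - (-1)) / (5 - 1) = -1/4
P[-5,-3,-1] = (-3 - (-6)) / (-1 - (-5)) = 3/4
P[-3,-1,1] = (4 - (-3)) / (1 - (-3)) = 7/4
P[-1,1,5] = (-1/4 - 4) / (5 - (-1)) = -17/24
P[-5,-3,-1,1] = (7/4 - 3/4) / (1 - (-5)) = 1/6
P[-3,-1,1,5] = (-17/24 - 7/4) / (5 - (-3)) = -59/192
P[-5,-3,-1,1,5] = (-59/192 - 1/6) / (5 - (-5)) = -91/1920
P(2) = 9 + (-6)·(7) + (3/4)·(7)·(5) + (1/6)·(7)·(5)·(3) + (-91/1920)·(7)·(5)·(3)·(1) = 739/128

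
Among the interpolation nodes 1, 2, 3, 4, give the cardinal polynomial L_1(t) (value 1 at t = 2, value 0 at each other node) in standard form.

L_1(t) = (t - 1)(t - 3)(t - 4) / [(1)·(-1)·(-2)]
       = (t^3 - 8t^2 + 19t - 12) / (2)

L_1(t) = (1/2)t^3 - 4t^2 + (19/2)t - 6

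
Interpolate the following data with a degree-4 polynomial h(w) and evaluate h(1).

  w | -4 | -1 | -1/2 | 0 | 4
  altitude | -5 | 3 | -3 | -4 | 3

535/56

Evaluate each Lagrange basis at w = 1:
L_0(1) = (2)·(3/2)·(1)·(-3)/[(-3)·(-7/2)·(-4)·(-8)] = -3/112
L_1(1) = (5)·(3/2)·(1)·(-3)/[(3)·(-1/2)·(-1)·(-5)] = 3
L_2(1) = (5)·(2)·(1)·(-3)/[(7/2)·(1/2)·(-1/2)·(-9/2)] = -160/21
L_3(1) = (5)·(2)·(3/2)·(-3)/[(4)·(1)·(1/2)·(-4)] = 45/8
L_4(1) = (5)·(2)·(3/2)·(1)/[(8)·(5)·(9/2)·(4)] = 1/48
Sum: (-5)·(-3/112) + 3·(3) + (-3)·(-160/21) + (-4)·(45/8) + 3·(1/48) = 535/56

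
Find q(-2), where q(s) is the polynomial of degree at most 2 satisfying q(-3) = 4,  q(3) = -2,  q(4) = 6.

-24/7

Using Newton's divided-difference form:
q[-3,3] = (-2 - 4) / (3 - (-3)) = -1
q[3,4] = (6 - (-2)) / (4 - 3) = 8
q[-3,3,4] = (8 - (-1)) / (4 - (-3)) = 9/7
q(-2) = 4 + (-1)·(1) + (9/7)·(1)·(-5) = -24/7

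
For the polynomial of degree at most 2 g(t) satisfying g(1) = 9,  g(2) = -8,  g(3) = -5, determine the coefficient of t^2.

10

L_0(t) = (t - 2)(t - 3) / [2] = (1/2)t^2 - (5/2)t + 3
L_1(t) = (t - 1)(t - 3) / [-1] = -t^2 + 4t - 3
L_2(t) = (t - 1)(t - 2) / [2] = (1/2)t^2 - (3/2)t + 1
g(t) = 9·L_0 + (-8)·L_1 + (-5)·L_2
Only the coefficient of t^2 is needed; take it from each L_i and combine:
9·(1/2) + (-8)·(-1) + (-5)·(1/2) = 10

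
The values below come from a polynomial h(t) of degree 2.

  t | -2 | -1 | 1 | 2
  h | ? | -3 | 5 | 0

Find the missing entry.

The 3 known values determine h uniquely (degree ≤ 2).
L_0(-2) = (-3)·(-4)/[(-2)·(-3)] = 2
L_1(-2) = (-1)·(-4)/[(2)·(-1)] = -2
L_2(-2) = (-1)·(-3)/[(3)·(1)] = 1
Sum: (-3)·(2) + 5·(-2) + 0 = -16

-16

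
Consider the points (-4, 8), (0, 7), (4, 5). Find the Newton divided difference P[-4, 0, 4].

P[-4,0] = (7 - 8) / (0 - (-4)) = -1/4
P[0,4] = (5 - 7) / (4 - 0) = -1/2
P[-4,0,4] = (-1/2 - (-1/4)) / (4 - (-4)) = -1/32

-1/32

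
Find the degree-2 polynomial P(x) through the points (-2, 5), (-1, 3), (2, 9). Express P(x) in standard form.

Newton's divided differences:
P[-2,-1] = (3 - 5) / (-1 - (-2)) = -2
P[-1,2] = (9 - 3) / (2 - (-1)) = 2
P[-2,-1,2] = (2 - (-2)) / (2 - (-2)) = 1
P(x) = 5 + (-2)·(x + 2) + 1·(x + 2)(x + 1)
Expanding: P(x) = x^2 + x + 3

P(x) = x^2 + x + 3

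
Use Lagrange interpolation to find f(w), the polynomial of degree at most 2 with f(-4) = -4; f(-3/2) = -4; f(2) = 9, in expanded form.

L_0(w) = (w + 3/2)(w - 2) / [15] = (1/15)w^2 - (1/30)w - 1/5
L_1(w) = (w + 4)(w - 2) / [-35/4] = -(4/35)w^2 - (8/35)w + 32/35
L_2(w) = (w + 4)(w + 3/2) / [21] = (1/21)w^2 + (11/42)w + 2/7
f(w) = (-4)·L_0 + (-4)·L_1 + 9·L_2
  (-4)·L_0(w) = -(4/15)w^2 + (2/15)w + 4/5
  (-4)·L_1(w) = (16/35)w^2 + (32/35)w - 128/35
  9·L_2(w) = (3/7)w^2 + (33/14)w + 18/7
Adding term by term: (13/21)w^2 + (143/42)w - 2/7

f(w) = (13/21)w^2 + (143/42)w - 2/7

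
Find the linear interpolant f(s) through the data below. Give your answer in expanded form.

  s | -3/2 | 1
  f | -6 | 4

f(s) = 4s

Build the Lagrange basis polynomials:
L_0(s) = (s - 1) / [-5/2] = -(2/5)s + 2/5
L_1(s) = (s + 3/2) / [5/2] = (2/5)s + 3/5
f(s) = (-6)·L_0 + 4·L_1
  (-6)·L_0(s) = (12/5)s - 12/5
  4·L_1(s) = (8/5)s + 12/5
Adding term by term: 4s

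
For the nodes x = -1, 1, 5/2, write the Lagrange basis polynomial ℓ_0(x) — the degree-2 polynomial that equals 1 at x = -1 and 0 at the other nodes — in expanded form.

ℓ_0(x) = (x - 1)(x - 5/2) / [(-2)·(-7/2)]
       = (x^2 - (7/2)x + 5/2) / (7)

ℓ_0(x) = (1/7)x^2 - (1/2)x + 5/14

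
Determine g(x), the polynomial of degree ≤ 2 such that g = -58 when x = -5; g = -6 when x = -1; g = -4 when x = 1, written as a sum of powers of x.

g(x) = -2x^2 + x - 3

Build the Lagrange basis polynomials:
L_0(x) = (x + 1)(x - 1) / [24] = (1/24)x^2 - 1/24
L_1(x) = (x + 5)(x - 1) / [-8] = -(1/8)x^2 - (1/2)x + 5/8
L_2(x) = (x + 5)(x + 1) / [12] = (1/12)x^2 + (1/2)x + 5/12
g(x) = (-58)·L_0 + (-6)·L_1 + (-4)·L_2
  (-58)·L_0(x) = -(29/12)x^2 + 29/12
  (-6)·L_1(x) = (3/4)x^2 + 3x - 15/4
  (-4)·L_2(x) = -(1/3)x^2 - 2x - 5/3
Adding term by term: -2x^2 + x - 3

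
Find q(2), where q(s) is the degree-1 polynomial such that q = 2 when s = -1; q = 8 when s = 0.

L_0(2) = (2)/[(-1)] = -2
L_1(2) = (3)/[(1)] = 3
Sum: 2·(-2) + 8·(3) = 20

20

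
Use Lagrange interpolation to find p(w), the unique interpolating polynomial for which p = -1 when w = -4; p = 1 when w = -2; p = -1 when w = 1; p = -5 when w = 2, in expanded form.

p(w) = -(1/12)w^3 - (3/4)w^2 - (7/6)w + 1

L_0(w) = (w + 2)(w - 1)(w - 2) / [-60] = -(1/60)w^3 + (1/60)w^2 + (1/15)w - 1/15
L_1(w) = (w + 4)(w - 1)(w - 2) / [24] = (1/24)w^3 + (1/24)w^2 - (5/12)w + 1/3
L_2(w) = (w + 4)(w + 2)(w - 2) / [-15] = -(1/15)w^3 - (4/15)w^2 + (4/15)w + 16/15
L_3(w) = (w + 4)(w + 2)(w - 1) / [24] = (1/24)w^3 + (5/24)w^2 + (1/12)w - 1/3
p(w) = (-1)·L_0 + 1·L_1 + (-1)·L_2 + (-5)·L_3
  (-1)·L_0(w) = (1/60)w^3 - (1/60)w^2 - (1/15)w + 1/15
  1·L_1(w) = (1/24)w^3 + (1/24)w^2 - (5/12)w + 1/3
  (-1)·L_2(w) = (1/15)w^3 + (4/15)w^2 - (4/15)w - 16/15
  (-5)·L_3(w) = -(5/24)w^3 - (25/24)w^2 - (5/12)w + 5/3
Adding term by term: -(1/12)w^3 - (3/4)w^2 - (7/6)w + 1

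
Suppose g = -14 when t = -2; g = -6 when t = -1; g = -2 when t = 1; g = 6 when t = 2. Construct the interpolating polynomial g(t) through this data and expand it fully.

g(t) = t^3 + t - 4

Newton's divided differences:
g[-2,-1] = (-6 - (-14)) / (-1 - (-2)) = 8
g[-1,1] = (-2 - (-6)) / (1 - (-1)) = 2
g[1,2] = (6 - (-2)) / (2 - 1) = 8
g[-2,-1,1] = (2 - 8) / (1 - (-2)) = -2
g[-1,1,2] = (8 - 2) / (2 - (-1)) = 2
g[-2,-1,1,2] = (2 - (-2)) / (2 - (-2)) = 1
g(t) = -14 + 8·(t + 2) + (-2)·(t + 2)(t + 1) + 1·(t + 2)(t + 1)(t - 1)
Expanding: g(t) = t^3 + t - 4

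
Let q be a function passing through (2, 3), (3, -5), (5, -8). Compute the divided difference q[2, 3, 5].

13/6

q[2,3] = (-5 - 3) / (3 - 2) = -8
q[3,5] = (-8 - (-5)) / (5 - 3) = -3/2
q[2,3,5] = (-3/2 - (-8)) / (5 - 2) = 13/6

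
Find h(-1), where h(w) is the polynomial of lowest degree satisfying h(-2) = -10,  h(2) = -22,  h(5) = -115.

L_0(-1) = (-3)·(-6)/[(-4)·(-7)] = 9/14
L_1(-1) = (1)·(-6)/[(4)·(-3)] = 1/2
L_2(-1) = (1)·(-3)/[(7)·(3)] = -1/7
Sum: (-10)·(9/14) + (-22)·(1/2) + (-115)·(-1/7) = -1

-1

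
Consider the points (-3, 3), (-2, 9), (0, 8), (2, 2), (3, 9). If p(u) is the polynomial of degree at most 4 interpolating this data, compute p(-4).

Evaluate each Lagrange basis at u = -4:
L_0(-4) = (-2)·(-4)·(-6)·(-7)/[(-1)·(-3)·(-5)·(-6)] = 56/15
L_1(-4) = (-1)·(-4)·(-6)·(-7)/[(1)·(-2)·(-4)·(-5)] = -21/5
L_2(-4) = (-1)·(-2)·(-6)·(-7)/[(3)·(2)·(-2)·(-3)] = 7/3
L_3(-4) = (-1)·(-2)·(-4)·(-7)/[(5)·(4)·(2)·(-1)] = -7/5
L_4(-4) = (-1)·(-2)·(-4)·(-6)/[(6)·(5)·(3)·(1)] = 8/15
Sum: 3·(56/15) + 9·(-21/5) + 8·(7/3) + 2·(-7/5) + 9·(8/15) = -89/15

-89/15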